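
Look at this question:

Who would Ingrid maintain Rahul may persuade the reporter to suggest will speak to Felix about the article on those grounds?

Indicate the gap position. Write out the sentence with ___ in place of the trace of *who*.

Before movement: Ingrid would maintain Rahul may persuade the reporter to suggest who will speak to Felix about the article on those grounds.
'who' functions as the subject of the clause embedded under 'suggest'. The gap is right after 'suggest'.

Who would Ingrid maintain Rahul may persuade the reporter to suggest ___ will speak to Felix about the article on those grounds?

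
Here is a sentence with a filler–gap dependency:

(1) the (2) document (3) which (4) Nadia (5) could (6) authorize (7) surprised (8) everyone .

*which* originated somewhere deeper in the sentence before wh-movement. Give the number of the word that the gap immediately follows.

6

'which' is the direct object of 'authorize'. Wh-movement fronts it, leaving a gap right after 'authorize':
The document which Nadia could authorize ___ surprised everyone.
'authorize' is word 6.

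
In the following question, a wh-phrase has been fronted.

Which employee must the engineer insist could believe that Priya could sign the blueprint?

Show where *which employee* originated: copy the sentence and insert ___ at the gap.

Pre-movement form: The engineer must insist which employee could believe that Priya could sign the blueprint.
'which employee' is the subject of the clause embedded under 'insist'. The gap is right after 'insist'.

Which employee must the engineer insist ___ could believe that Priya could sign the blueprint?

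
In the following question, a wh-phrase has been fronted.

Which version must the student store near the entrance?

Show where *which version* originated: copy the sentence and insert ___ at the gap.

Underlying clause: The student must store which version near the entrance.
The filler 'which version' is interpreted as the direct object of 'store'. The gap is right after 'store'.

Which version must the student store ___ near the entrance?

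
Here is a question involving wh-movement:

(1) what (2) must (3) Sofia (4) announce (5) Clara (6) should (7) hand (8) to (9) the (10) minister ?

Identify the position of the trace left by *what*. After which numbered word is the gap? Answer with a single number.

Pre-movement form: Sofia must announce Clara should hand what to the minister.
The filler 'what' is interpreted as the direct object of 'hand'. Fronting leaves a gap immediately after 'hand':
What must Sofia announce Clara should hand ___ to the minister?
'hand' is word 7.

7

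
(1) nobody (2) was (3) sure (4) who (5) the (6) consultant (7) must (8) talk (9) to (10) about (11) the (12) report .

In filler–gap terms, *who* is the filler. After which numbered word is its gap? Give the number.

9

Before movement: The consultant must talk to who about the report.
'who' functions as the object of the preposition 'to'. Fronting leaves a gap immediately after 'to':
Nobody was sure who the consultant must talk to ___ about the report.
'to' is word 9.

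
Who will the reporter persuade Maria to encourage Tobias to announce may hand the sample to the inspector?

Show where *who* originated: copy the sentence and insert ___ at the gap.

Underlying clause: The reporter will persuade Maria to encourage Tobias to announce who may hand the sample to the inspector.
'who' functions as the subject of the clause embedded under 'announce'. The gap is right after 'announce'.

Who will the reporter persuade Maria to encourage Tobias to announce ___ may hand the sample to the inspector?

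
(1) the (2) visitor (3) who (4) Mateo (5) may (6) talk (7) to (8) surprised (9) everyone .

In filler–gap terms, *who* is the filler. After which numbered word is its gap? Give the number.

7

The filler 'who' is interpreted as the object of the preposition 'to'. Fronting leaves a gap immediately after 'to':
The visitor who Mateo may talk to ___ surprised everyone.
'to' is word 7.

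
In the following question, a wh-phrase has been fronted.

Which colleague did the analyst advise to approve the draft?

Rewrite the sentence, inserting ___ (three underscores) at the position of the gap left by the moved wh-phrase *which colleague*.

Which colleague did the analyst advise ___ to approve the draft?

In situ: The analyst did advise which colleague to approve the draft.
'which colleague' is the direct object of 'advise'. The gap is right after 'advise'.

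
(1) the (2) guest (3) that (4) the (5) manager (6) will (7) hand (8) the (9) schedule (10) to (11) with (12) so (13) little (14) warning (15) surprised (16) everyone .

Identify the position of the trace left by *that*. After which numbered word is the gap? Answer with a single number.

10

The filler 'that' is interpreted as the object of the preposition 'to' (recipient of 'hand'). Fronting leaves a gap immediately after 'to':
The guest that the manager will hand the schedule to ___ with so little warning surprised everyone.
'to' is word 10.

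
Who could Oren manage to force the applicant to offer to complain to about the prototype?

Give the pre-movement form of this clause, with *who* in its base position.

'who' functions as the object of the preposition 'to'. Fronting leaves a gap immediately after 'to':
Who could Oren manage to force the applicant to offer to complain to ___ about the prototype?

Oren could manage to force the applicant to offer to complain to who about the prototype.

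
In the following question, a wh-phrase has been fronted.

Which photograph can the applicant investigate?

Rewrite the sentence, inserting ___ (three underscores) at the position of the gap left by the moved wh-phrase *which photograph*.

Underlying clause: The applicant can investigate which photograph.
'which photograph' functions as the direct object of 'investigate'. The gap is right after 'investigate'.

Which photograph can the applicant investigate ___?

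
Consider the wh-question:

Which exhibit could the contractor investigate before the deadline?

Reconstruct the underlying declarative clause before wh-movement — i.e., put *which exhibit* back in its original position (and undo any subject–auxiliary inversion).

The filler 'which exhibit' is interpreted as the direct object of 'investigate'. Fronting leaves a gap immediately after 'investigate':
Which exhibit could the contractor investigate ___ before the deadline?

The contractor could investigate which exhibit before the deadline.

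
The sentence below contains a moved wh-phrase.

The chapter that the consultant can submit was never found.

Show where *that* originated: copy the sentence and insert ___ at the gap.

The chapter that the consultant can submit ___ was never found.

The filler 'that' is interpreted as the direct object of 'submit'. The gap is right after 'submit'.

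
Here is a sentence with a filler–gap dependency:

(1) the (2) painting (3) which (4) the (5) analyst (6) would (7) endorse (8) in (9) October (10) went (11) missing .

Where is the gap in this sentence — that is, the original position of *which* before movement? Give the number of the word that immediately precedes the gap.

'which' functions as the direct object of 'endorse'. It moves to the left edge, and the trace sits right after 'endorse':
The painting which the analyst would endorse ___ in October went missing.
'endorse' is word 7.

7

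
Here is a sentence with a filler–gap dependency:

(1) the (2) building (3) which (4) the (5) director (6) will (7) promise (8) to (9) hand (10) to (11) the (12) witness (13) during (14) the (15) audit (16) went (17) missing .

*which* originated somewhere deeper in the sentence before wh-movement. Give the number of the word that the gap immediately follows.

9

'which' is the direct object of 'hand'. Wh-movement fronts it, leaving a gap right after 'hand':
The building which the director will promise to hand ___ to the witness during the audit went missing.
'hand' is word 9.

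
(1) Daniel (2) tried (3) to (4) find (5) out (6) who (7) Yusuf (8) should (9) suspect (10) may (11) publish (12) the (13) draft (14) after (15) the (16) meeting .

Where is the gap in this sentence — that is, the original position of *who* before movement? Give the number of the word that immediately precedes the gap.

9

Underlying clause: Yusuf should suspect who may publish the draft after the meeting.
The filler 'who' is interpreted as the subject of the clause embedded under 'suspect'. It moves to the left edge, and the trace sits right after 'suspect':
Daniel tried to find out who Yusuf should suspect ___ may publish the draft after the meeting.
'suspect' is word 9.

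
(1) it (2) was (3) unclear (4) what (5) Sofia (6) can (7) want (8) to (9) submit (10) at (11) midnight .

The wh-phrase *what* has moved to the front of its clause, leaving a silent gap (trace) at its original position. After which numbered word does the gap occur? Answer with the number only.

Pre-movement form: Sofia can want to submit what at midnight.
'what' functions as the direct object of 'submit'. Fronting leaves a gap immediately after 'submit':
It was unclear what Sofia can want to submit ___ at midnight.
'submit' is word 9.

9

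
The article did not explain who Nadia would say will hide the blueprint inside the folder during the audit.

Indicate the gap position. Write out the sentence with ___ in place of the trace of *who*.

In situ: Nadia would say who will hide the blueprint inside the folder during the audit.
'who' is the subject of the clause embedded under 'say'. The gap is right after 'say'.

The article did not explain who Nadia would say ___ will hide the blueprint inside the folder during the audit.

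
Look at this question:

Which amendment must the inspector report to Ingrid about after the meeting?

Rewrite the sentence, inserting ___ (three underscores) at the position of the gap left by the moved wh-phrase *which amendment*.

Which amendment must the inspector report to Ingrid about ___ after the meeting?

Underlying clause: The inspector must report to Ingrid about which amendment after the meeting.
'which amendment' functions as the object of the preposition 'about'. The gap is right after 'about'.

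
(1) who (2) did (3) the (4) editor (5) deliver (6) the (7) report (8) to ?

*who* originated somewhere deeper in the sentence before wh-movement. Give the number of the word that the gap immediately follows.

8

Underlying clause: The editor did deliver the report to who.
The filler 'who' is interpreted as the object of the preposition 'to' (recipient of 'deliver'). Fronting leaves a gap immediately after 'to':
Who did the editor deliver the report to ___?
'to' is word 8.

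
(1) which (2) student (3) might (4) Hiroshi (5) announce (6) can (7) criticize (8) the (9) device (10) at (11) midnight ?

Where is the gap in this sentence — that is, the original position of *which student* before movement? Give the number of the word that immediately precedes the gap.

Before movement: Hiroshi might announce which student can criticize the device at midnight.
The filler 'which student' is interpreted as the subject of the clause embedded under 'announce'. It moves to the left edge, and the trace sits right after 'announce':
Which student might Hiroshi announce ___ can criticize the device at midnight?
'announce' is word 5.

5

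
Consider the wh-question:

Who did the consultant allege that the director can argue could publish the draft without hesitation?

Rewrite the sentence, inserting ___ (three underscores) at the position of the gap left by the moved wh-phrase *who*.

Who did the consultant allege that the director can argue ___ could publish the draft without hesitation?

Before movement: The consultant did allege that the director can argue who could publish the draft without hesitation.
'who' functions as the subject of the clause embedded under 'argue'. The gap is right after 'argue'.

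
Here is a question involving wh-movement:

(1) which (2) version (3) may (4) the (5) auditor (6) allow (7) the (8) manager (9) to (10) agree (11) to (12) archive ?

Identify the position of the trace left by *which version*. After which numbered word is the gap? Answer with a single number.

12

Underlying clause: The auditor may allow the manager to agree to archive which version.
'which version' functions as the direct object of 'archive'. It moves to the left edge, and the trace sits right after 'archive':
Which version may the auditor allow the manager to agree to archive ___?
'archive' is word 12.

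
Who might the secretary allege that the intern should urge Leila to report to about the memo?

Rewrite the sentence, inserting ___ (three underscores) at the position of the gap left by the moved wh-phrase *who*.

Who might the secretary allege that the intern should urge Leila to report to ___ about the memo?

Pre-movement form: The secretary might allege that the intern should urge Leila to report to who about the memo.
'who' is the object of the preposition 'to'. The gap is right after 'to'.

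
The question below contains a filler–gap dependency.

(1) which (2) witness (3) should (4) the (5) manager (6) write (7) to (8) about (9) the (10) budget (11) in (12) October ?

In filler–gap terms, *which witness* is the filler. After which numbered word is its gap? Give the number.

7

Before movement: The manager should write to which witness about the budget in October.
'which witness' functions as the object of the preposition 'to'. Wh-movement fronts it, leaving a gap right after 'to':
Which witness should the manager write to ___ about the budget in October?
'to' is word 7.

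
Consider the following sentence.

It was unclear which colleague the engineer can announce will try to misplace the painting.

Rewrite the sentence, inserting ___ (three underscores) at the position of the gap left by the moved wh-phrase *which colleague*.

Before movement: The engineer can announce which colleague will try to misplace the painting.
'which colleague' functions as the subject of the clause embedded under 'announce'. The gap is right after 'announce'.

It was unclear which colleague the engineer can announce ___ will try to misplace the painting.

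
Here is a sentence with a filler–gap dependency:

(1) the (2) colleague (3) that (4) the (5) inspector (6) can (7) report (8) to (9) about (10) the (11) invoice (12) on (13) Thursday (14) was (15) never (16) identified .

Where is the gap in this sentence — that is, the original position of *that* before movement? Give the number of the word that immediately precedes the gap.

'that' functions as the object of the preposition 'to'. Fronting leaves a gap immediately after 'to':
The colleague that the inspector can report to ___ about the invoice on Thursday was never identified.
'to' is word 8.

8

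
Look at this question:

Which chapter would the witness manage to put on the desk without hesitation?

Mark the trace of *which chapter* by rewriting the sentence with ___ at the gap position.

Pre-movement form: The witness would manage to put which chapter on the desk without hesitation.
'which chapter' is the direct object of 'put'. The gap is right after 'put'.

Which chapter would the witness manage to put ___ on the desk without hesitation?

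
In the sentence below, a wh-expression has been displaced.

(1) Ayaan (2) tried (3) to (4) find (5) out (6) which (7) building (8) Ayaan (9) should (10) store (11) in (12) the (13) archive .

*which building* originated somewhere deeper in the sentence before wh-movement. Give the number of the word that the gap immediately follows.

Before movement: Ayaan should store which building in the archive.
The filler 'which building' is interpreted as the direct object of 'store'. Fronting leaves a gap immediately after 'store':
Ayaan tried to find out which building Ayaan should store ___ in the archive.
'store' is word 10.

10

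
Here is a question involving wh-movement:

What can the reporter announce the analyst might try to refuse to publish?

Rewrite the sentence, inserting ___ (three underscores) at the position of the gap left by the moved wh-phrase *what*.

Pre-movement form: The reporter can announce the analyst might try to refuse to publish what.
'what' is the direct object of 'publish'. The gap is right after 'publish'.

What can the reporter announce the analyst might try to refuse to publish ___?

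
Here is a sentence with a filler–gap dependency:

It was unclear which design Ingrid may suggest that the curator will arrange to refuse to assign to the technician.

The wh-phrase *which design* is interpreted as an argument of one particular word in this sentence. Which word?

Underlying clause: Ingrid may suggest that the curator will arrange to refuse to assign which design to the technician.
'which design' is the direct object of 'assign'. Wh-movement fronts it, leaving a gap right after 'assign':
It was unclear which design Ingrid may suggest that the curator will arrange to refuse to assign ___ to the technician.

assign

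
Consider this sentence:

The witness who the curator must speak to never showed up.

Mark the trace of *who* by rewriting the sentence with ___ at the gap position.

The filler 'who' is interpreted as the object of the preposition 'to'. The gap is right after 'to'.

The witness who the curator must speak to ___ never showed up.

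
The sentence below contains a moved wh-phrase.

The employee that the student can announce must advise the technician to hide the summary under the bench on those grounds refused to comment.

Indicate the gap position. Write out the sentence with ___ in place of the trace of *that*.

The filler 'that' is interpreted as the subject of the clause embedded under 'announce'. The gap is right after 'announce'.

The employee that the student can announce ___ must advise the technician to hide the summary under the bench on those grounds refused to comment.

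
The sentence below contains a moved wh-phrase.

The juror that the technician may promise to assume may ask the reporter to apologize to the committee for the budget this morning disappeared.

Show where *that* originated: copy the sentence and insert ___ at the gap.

The filler 'that' is interpreted as the subject of the clause embedded under 'assume'. The gap is right after 'assume'.

The juror that the technician may promise to assume ___ may ask the reporter to apologize to the committee for the budget this morning disappeared.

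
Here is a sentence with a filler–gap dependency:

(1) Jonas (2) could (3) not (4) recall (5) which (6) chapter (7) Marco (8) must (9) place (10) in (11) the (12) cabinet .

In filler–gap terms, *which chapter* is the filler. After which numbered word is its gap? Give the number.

In situ: Marco must place which chapter in the cabinet.
'which chapter' is the direct object of 'place'. Wh-movement fronts it, leaving a gap right after 'place':
Jonas could not recall which chapter Marco must place ___ in the cabinet.
'place' is word 9.

9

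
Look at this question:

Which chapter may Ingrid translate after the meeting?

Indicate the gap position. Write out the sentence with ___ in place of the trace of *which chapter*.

Underlying clause: Ingrid may translate which chapter after the meeting.
The filler 'which chapter' is interpreted as the direct object of 'translate'. The gap is right after 'translate'.

Which chapter may Ingrid translate ___ after the meeting?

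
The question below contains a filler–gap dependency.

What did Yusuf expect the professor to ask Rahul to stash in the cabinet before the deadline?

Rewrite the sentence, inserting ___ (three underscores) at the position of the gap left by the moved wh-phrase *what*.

In situ: Yusuf did expect the professor to ask Rahul to stash what in the cabinet before the deadline.
The filler 'what' is interpreted as the direct object of 'stash'. The gap is right after 'stash'.

What did Yusuf expect the professor to ask Rahul to stash ___ in the cabinet before the deadline?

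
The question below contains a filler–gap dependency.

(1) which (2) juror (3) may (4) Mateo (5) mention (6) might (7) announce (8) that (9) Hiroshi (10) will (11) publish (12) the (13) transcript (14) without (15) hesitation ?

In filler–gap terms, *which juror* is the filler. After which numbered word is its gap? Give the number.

5

In situ: Mateo may mention which juror might announce that Hiroshi will publish the transcript without hesitation.
'which juror' is the subject of the clause embedded under 'mention'. Fronting leaves a gap immediately after 'mention':
Which juror may Mateo mention ___ might announce that Hiroshi will publish the transcript without hesitation?
'mention' is word 5.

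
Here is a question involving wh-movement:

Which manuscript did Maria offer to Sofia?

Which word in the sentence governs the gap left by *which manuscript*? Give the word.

Pre-movement form: Maria did offer which manuscript to Sofia.
The filler 'which manuscript' is interpreted as the direct object of 'offer'. Wh-movement fronts it, leaving a gap right after 'offer':
Which manuscript did Maria offer ___ to Sofia?

offer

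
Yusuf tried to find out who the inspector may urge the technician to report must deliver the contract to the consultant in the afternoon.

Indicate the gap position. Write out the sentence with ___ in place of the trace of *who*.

Yusuf tried to find out who the inspector may urge the technician to report ___ must deliver the contract to the consultant in the afternoon.

Before movement: The inspector may urge the technician to report who must deliver the contract to the consultant in the afternoon.
'who' functions as the subject of the clause embedded under 'report'. The gap is right after 'report'.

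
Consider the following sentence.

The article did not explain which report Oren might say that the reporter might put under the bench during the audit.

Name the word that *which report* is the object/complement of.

put

Before movement: Oren might say that the reporter might put which report under the bench during the audit.
The filler 'which report' is interpreted as the direct object of 'put'. Fronting leaves a gap immediately after 'put':
The article did not explain which report Oren might say that the reporter might put ___ under the bench during the audit.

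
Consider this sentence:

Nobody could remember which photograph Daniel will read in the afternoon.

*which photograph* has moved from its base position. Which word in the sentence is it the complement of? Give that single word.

read

In situ: Daniel will read which photograph in the afternoon.
'which photograph' is the direct object of 'read'. Fronting leaves a gap immediately after 'read':
Nobody could remember which photograph Daniel will read ___ in the afternoon.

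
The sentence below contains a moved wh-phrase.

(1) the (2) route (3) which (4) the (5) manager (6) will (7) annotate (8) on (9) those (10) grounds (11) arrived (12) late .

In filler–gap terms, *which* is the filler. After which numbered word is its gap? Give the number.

The filler 'which' is interpreted as the direct object of 'annotate'. It moves to the left edge, and the trace sits right after 'annotate':
The route which the manager will annotate ___ on those grounds arrived late.
'annotate' is word 7.

7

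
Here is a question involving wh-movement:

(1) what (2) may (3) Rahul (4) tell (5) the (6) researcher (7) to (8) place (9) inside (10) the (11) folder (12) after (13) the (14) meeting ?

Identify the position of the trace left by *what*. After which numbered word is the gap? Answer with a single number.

8

In situ: Rahul may tell the researcher to place what inside the folder after the meeting.
The filler 'what' is interpreted as the direct object of 'place'. Wh-movement fronts it, leaving a gap right after 'place':
What may Rahul tell the researcher to place ___ inside the folder after the meeting?
'place' is word 8.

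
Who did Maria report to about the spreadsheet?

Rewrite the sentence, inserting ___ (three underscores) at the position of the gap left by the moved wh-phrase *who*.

Who did Maria report to ___ about the spreadsheet?

Pre-movement form: Maria did report to who about the spreadsheet.
'who' is the object of the preposition 'to'. The gap is right after 'to'.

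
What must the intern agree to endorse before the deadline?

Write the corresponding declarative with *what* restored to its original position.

The filler 'what' is interpreted as the direct object of 'endorse'. It moves to the left edge, and the trace sits right after 'endorse':
What must the intern agree to endorse ___ before the deadline?

The intern must agree to endorse what before the deadline.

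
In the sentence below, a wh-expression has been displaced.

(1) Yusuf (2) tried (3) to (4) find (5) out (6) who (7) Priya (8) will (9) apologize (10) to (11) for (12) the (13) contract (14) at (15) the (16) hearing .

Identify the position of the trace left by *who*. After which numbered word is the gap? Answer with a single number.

10

Before movement: Priya will apologize to who for the contract at the hearing.
'who' functions as the object of the preposition 'to'. Fronting leaves a gap immediately after 'to':
Yusuf tried to find out who Priya will apologize to ___ for the contract at the hearing.
'to' is word 10.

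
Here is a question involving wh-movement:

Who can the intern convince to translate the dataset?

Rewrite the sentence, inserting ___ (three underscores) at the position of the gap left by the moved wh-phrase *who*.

Who can the intern convince ___ to translate the dataset?

Pre-movement form: The intern can convince who to translate the dataset.
'who' functions as the direct object of 'convince'. The gap is right after 'convince'.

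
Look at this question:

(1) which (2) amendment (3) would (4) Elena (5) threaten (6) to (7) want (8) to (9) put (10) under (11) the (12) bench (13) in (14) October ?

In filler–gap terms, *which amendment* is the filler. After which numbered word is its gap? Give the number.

Before movement: Elena would threaten to want to put which amendment under the bench in October.
The filler 'which amendment' is interpreted as the direct object of 'put'. Wh-movement fronts it, leaving a gap right after 'put':
Which amendment would Elena threaten to want to put ___ under the bench in October?
'put' is word 9.

9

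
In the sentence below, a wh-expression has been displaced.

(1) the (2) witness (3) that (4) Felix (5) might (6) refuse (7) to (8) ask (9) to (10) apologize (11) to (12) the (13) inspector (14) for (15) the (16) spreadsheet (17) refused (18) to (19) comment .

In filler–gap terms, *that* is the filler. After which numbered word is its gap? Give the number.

8

'that' functions as the direct object of 'ask'. Wh-movement fronts it, leaving a gap right after 'ask':
The witness that Felix might refuse to ask ___ to apologize to the inspector for the spreadsheet refused to comment.
'ask' is word 8.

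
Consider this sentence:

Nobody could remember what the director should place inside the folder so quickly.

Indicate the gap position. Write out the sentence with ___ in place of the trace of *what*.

Before movement: The director should place what inside the folder so quickly.
The filler 'what' is interpreted as the direct object of 'place'. The gap is right after 'place'.

Nobody could remember what the director should place ___ inside the folder so quickly.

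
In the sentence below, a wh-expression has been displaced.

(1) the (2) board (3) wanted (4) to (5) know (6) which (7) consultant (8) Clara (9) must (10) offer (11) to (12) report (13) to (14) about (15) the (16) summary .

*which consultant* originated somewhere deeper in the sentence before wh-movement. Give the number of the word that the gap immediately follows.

In situ: Clara must offer to report to which consultant about the summary.
'which consultant' functions as the object of the preposition 'to'. Fronting leaves a gap immediately after 'to':
The board wanted to know which consultant Clara must offer to report to ___ about the summary.
'to' is word 13.

13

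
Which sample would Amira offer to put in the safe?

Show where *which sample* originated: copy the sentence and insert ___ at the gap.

Which sample would Amira offer to put ___ in the safe?

Pre-movement form: Amira would offer to put which sample in the safe.
'which sample' is the direct object of 'put'. The gap is right after 'put'.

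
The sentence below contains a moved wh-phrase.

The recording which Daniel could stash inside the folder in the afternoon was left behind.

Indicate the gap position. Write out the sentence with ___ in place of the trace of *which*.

'which' functions as the direct object of 'stash'. The gap is right after 'stash'.

The recording which Daniel could stash ___ inside the folder in the afternoon was left behind.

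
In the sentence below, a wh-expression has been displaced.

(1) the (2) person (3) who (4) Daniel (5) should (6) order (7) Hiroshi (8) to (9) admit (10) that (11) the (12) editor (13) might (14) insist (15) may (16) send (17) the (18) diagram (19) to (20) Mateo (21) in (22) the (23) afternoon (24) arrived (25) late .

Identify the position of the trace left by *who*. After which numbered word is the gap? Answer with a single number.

14

The filler 'who' is interpreted as the subject of the clause embedded under 'insist'. Wh-movement fronts it, leaving a gap right after 'insist':
The person who Daniel should order Hiroshi to admit that the editor might insist ___ may send the diagram to Mateo in the afternoon arrived late.
'insist' is word 14.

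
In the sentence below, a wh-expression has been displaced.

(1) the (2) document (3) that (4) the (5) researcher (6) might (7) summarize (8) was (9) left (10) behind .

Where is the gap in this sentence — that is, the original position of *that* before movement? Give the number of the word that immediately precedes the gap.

'that' functions as the direct object of 'summarize'. It moves to the left edge, and the trace sits right after 'summarize':
The document that the researcher might summarize ___ was left behind.
'summarize' is word 7.

7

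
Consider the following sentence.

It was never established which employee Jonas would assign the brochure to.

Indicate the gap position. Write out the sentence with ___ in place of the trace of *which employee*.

Before movement: Jonas would assign the brochure to which employee.
'which employee' functions as the object of the preposition 'to' (recipient of 'assign'). The gap is right after 'to'.

It was never established which employee Jonas would assign the brochure to ___.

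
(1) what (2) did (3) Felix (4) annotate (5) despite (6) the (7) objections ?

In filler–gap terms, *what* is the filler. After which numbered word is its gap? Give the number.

Pre-movement form: Felix did annotate what despite the objections.
'what' is the direct object of 'annotate'. Fronting leaves a gap immediately after 'annotate':
What did Felix annotate ___ despite the objections?
'annotate' is word 4.

4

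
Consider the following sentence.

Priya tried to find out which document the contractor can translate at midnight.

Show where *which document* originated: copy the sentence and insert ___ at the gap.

Priya tried to find out which document the contractor can translate ___ at midnight.

Before movement: The contractor can translate which document at midnight.
The filler 'which document' is interpreted as the direct object of 'translate'. The gap is right after 'translate'.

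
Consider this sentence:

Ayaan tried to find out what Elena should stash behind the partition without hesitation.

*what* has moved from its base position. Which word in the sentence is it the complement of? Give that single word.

Before movement: Elena should stash what behind the partition without hesitation.
'what' is the direct object of 'stash'. It moves to the left edge, and the trace sits right after 'stash':
Ayaan tried to find out what Elena should stash ___ behind the partition without hesitation.

stash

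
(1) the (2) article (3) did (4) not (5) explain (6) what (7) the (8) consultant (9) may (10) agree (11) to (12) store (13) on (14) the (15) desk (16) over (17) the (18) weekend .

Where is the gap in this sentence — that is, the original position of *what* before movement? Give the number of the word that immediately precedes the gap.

In situ: The consultant may agree to store what on the desk over the weekend.
The filler 'what' is interpreted as the direct object of 'store'. Fronting leaves a gap immediately after 'store':
The article did not explain what the consultant may agree to store ___ on the desk over the weekend.
'store' is word 12.

12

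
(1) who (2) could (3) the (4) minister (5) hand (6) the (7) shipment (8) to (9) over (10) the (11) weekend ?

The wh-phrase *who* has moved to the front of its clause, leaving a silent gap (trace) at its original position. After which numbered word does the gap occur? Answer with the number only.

Before movement: The minister could hand the shipment to who over the weekend.
'who' is the object of the preposition 'to' (recipient of 'hand'). Fronting leaves a gap immediately after 'to':
Who could the minister hand the shipment to ___ over the weekend?
'to' is word 8.

8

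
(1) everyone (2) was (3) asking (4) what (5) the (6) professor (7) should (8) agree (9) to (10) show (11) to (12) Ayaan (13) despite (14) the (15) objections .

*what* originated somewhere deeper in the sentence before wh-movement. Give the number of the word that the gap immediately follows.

10

Before movement: The professor should agree to show what to Ayaan despite the objections.
'what' functions as the direct object of 'show'. Fronting leaves a gap immediately after 'show':
Everyone was asking what the professor should agree to show ___ to Ayaan despite the objections.
'show' is word 10.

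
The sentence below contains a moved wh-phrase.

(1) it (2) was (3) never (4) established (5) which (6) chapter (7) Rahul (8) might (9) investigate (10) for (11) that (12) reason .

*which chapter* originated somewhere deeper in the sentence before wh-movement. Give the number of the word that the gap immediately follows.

9

Before movement: Rahul might investigate which chapter for that reason.
'which chapter' is the direct object of 'investigate'. It moves to the left edge, and the trace sits right after 'investigate':
It was never established which chapter Rahul might investigate ___ for that reason.
'investigate' is word 9.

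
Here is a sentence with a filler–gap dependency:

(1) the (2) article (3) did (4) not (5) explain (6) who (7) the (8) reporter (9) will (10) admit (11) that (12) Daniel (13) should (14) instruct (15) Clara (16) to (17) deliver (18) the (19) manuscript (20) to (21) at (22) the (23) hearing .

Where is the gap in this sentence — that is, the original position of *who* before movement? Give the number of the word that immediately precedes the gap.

In situ: The reporter will admit that Daniel should instruct Clara to deliver the manuscript to who at the hearing.
'who' is the object of the preposition 'to' (recipient of 'deliver'). Wh-movement fronts it, leaving a gap right after 'to':
The article did not explain who the reporter will admit that Daniel should instruct Clara to deliver the manuscript to ___ at the hearing.
'to' is word 20.

20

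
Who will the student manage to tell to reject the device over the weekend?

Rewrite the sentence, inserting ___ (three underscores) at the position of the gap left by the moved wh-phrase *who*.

Underlying clause: The student will manage to tell who to reject the device over the weekend.
'who' is the direct object of 'tell'. The gap is right after 'tell'.

Who will the student manage to tell ___ to reject the device over the weekend?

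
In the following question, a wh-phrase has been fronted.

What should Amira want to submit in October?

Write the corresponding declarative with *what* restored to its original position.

Amira should want to submit what in October.

'what' is the direct object of 'submit'. Wh-movement fronts it, leaving a gap right after 'submit':
What should Amira want to submit ___ in October?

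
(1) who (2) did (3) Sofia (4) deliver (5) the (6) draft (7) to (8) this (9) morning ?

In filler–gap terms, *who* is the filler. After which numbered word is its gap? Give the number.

7

Underlying clause: Sofia did deliver the draft to who this morning.
The filler 'who' is interpreted as the object of the preposition 'to' (recipient of 'deliver'). Fronting leaves a gap immediately after 'to':
Who did Sofia deliver the draft to ___ this morning?
'to' is word 7.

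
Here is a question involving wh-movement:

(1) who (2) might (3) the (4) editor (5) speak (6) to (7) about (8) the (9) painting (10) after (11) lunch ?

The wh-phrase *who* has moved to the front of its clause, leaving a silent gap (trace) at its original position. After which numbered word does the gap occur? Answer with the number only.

Pre-movement form: The editor might speak to who about the painting after lunch.
'who' is the object of the preposition 'to'. Fronting leaves a gap immediately after 'to':
Who might the editor speak to ___ about the painting after lunch?
'to' is word 6.

6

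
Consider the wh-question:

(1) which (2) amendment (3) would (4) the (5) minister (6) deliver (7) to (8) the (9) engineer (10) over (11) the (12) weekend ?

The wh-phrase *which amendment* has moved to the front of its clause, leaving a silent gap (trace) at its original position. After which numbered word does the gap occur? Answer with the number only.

In situ: The minister would deliver which amendment to the engineer over the weekend.
'which amendment' functions as the direct object of 'deliver'. Fronting leaves a gap immediately after 'deliver':
Which amendment would the minister deliver ___ to the engineer over the weekend?
'deliver' is word 6.

6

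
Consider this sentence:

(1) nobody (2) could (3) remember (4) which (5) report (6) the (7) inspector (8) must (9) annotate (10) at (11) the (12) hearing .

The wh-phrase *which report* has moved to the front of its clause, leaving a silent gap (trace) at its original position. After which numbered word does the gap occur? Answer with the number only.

9

Underlying clause: The inspector must annotate which report at the hearing.
'which report' functions as the direct object of 'annotate'. Fronting leaves a gap immediately after 'annotate':
Nobody could remember which report the inspector must annotate ___ at the hearing.
'annotate' is word 9.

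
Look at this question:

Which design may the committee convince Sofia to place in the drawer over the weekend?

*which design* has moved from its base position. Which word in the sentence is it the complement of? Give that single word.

place

Pre-movement form: The committee may convince Sofia to place which design in the drawer over the weekend.
'which design' functions as the direct object of 'place'. It moves to the left edge, and the trace sits right after 'place':
Which design may the committee convince Sofia to place ___ in the drawer over the weekend?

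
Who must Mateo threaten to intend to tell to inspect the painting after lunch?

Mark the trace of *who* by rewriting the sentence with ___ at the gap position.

Before movement: Mateo must threaten to intend to tell who to inspect the painting after lunch.
'who' is the direct object of 'tell'. The gap is right after 'tell'.

Who must Mateo threaten to intend to tell ___ to inspect the painting after lunch?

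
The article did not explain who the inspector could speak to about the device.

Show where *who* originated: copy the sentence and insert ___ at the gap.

The article did not explain who the inspector could speak to ___ about the device.

Underlying clause: The inspector could speak to who about the device.
The filler 'who' is interpreted as the object of the preposition 'to'. The gap is right after 'to'.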